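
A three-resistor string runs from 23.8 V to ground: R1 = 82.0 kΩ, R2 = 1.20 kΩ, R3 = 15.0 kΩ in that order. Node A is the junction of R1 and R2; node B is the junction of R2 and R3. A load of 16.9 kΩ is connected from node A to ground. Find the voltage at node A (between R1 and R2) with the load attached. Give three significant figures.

V ≈ 2.18 V

Below node A the series string R2+R3 = 16.20 kΩ sits in parallel with the 16.9 kΩ load: 8.271 kΩ.
V_A = 23.8 × 8.271/(82.0 + 8.271) = 2.18 V.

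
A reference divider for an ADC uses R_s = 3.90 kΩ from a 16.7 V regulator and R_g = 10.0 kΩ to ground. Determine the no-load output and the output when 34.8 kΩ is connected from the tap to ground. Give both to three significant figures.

Open-circuit: V = 16.7 × 10.0/(3.90 + 10.0) = 12.0 V.
With the load, R_g becomes R_g‖R_L = 7.768 kΩ, so V = 16.7 × 7.768/11.67 = 11.1 V.

Unloaded: 12.0 V; loaded: 11.1 V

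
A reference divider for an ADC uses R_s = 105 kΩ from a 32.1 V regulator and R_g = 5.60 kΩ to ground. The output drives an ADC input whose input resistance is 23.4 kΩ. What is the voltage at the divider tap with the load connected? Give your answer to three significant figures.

The load sits in parallel with R_g: R_g‖R_L = (5.60 × 23.4) / (5.60 + 23.4) = 4.519 kΩ.
V_out = 32.1 × 4.519 / (105 + 4.519) = 32.1 × 4.519/109.5 = 1.32 V.
(Unloaded it would have been 1.63 V.)

V_out ≈ 1.32 V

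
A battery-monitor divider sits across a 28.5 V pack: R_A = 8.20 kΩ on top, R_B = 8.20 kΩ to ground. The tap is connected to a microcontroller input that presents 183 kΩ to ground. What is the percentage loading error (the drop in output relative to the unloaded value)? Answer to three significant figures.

The divider's output (Thévenin) resistance is R_A‖R_B = 4.100 kΩ.
Fractional drop under load = R_th/(R_th + R_L) = 4.100 / (4.100 + 183) = 0.02191.
So the output falls by 2.19 %.

2.19 %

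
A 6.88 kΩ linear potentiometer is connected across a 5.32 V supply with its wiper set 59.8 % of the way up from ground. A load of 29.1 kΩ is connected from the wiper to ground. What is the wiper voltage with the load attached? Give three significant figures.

V ≈ 3.01 V

The wiper splits the pot into (1−α)R = 2.766 kΩ above and αR = 4.114 kΩ below.
Lower section ‖ load = 3.605 kΩ.
V_wiper = 5.32 × 3.605/(2.766 + 3.605) = 3.01 V.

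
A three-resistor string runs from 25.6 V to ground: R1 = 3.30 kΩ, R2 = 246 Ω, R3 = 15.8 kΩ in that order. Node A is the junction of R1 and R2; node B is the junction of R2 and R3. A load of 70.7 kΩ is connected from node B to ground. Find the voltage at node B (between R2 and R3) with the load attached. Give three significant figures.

V ≈ 20.1 V

At node B, R3 is in parallel with the load: R3‖R_L = 12910 Ω.
Below node A the resistance is R2 + (R3‖R_L) = 13160 Ω, so V_A = 25.6 × 13160/16460 = 20.47 V.
Then V_B = V_A × (R3‖R_L)/(R2 + R3‖R_L) = 20.47 × 12910/13160 = 20.1 V.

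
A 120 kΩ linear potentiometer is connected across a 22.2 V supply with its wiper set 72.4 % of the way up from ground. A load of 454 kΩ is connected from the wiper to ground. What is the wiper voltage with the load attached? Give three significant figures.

The wiper splits the pot into (1−α)R = 33.12 kΩ above and αR = 86.88 kΩ below.
Lower section ‖ load = 72.92 kΩ.
V_wiper = 22.2 × 72.92/(33.12 + 72.92) = 15.3 V.

V ≈ 15.3 V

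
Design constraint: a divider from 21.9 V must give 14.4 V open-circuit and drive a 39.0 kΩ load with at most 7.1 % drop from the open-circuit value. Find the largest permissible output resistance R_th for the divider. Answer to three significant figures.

R_th ≤ 2.98 kΩ

Loading drop = R_th/(R_th + R_L) ≤ 0.0710, so R_th ≤ R_L · ε/(1−ε) = 39.0 kΩ × 0.0710/0.9290 = 2.98 kΩ.
(Any R1, R2 with R2/(R1+R2) = 0.658 and R1‖R2 ≤ 2.98 kΩ will meet the spec.)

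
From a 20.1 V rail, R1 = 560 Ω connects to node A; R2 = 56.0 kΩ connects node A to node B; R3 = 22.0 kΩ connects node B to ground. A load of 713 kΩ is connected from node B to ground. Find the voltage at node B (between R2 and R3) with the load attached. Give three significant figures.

V ≈ 5.51 V

At node B, R3 is in parallel with the load: R3‖R_L = 21340 Ω.
Below node A the resistance is R2 + (R3‖R_L) = 77340 Ω, so V_A = 20.1 × 77340/77900 = 19.96 V.
Then V_B = V_A × (R3‖R_L)/(R2 + R3‖R_L) = 19.96 × 21340/77340 = 5.51 V.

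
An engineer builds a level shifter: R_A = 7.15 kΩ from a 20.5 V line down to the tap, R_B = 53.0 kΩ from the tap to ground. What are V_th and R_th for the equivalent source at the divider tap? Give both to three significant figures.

V_th = 18.1 V, R_th = 6.30 kΩ

V_th is the open-circuit tap voltage: 20.5 × 53.0/(7.15 + 53.0) = 18.1 V.
With the supply zeroed, R_A and R_B appear in parallel from the tap: R_th = R_A‖R_B = (7.15 × 53.0)/60.15 = 6.30 kΩ.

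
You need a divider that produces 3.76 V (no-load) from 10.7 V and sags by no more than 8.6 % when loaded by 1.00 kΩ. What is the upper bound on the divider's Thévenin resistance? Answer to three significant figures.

R_th ≤ 94.1 Ω

Loading drop = R_th/(R_th + R_L) ≤ 0.0860, so R_th ≤ R_L · ε/(1−ε) = 1.00 kΩ × 0.0860/0.9140 = 94.1 Ω.
(Any R1, R2 with R2/(R1+R2) = 0.351 and R1‖R2 ≤ 94.1 Ω will meet the spec.)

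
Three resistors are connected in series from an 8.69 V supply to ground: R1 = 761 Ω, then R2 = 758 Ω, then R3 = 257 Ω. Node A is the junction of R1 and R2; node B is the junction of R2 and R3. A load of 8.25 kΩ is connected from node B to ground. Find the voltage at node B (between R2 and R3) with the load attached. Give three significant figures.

At node B, R3 is in parallel with the load: R3‖R_L = 249.2 Ω.
Below node A the resistance is R2 + (R3‖R_L) = 1007 Ω, so V_A = 8.69 × 1007/1768 = 4.950 V.
Then V_B = V_A × (R3‖R_L)/(R2 + R3‖R_L) = 4.950 × 249.2/1007 = 1.22 V.

V ≈ 1.22 V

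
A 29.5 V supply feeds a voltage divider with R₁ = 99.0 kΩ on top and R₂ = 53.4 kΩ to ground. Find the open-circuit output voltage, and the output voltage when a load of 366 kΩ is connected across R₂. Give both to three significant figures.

Open-circuit: V = 29.5 × 53.4/(99.0 + 53.4) = 10.3 V.
With the load, R₂ becomes R₂‖R_L = 46.60 kΩ, so V = 29.5 × 46.60/145.6 = 9.44 V.

Unloaded: 10.3 V; loaded: 9.44 V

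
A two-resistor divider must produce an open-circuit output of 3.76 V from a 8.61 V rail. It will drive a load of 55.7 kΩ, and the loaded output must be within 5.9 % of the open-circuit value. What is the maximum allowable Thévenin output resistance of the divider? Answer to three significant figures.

R_th ≤ 3.49 kΩ

Loading drop = R_th/(R_th + R_L) ≤ 0.0590, so R_th ≤ R_L · ε/(1−ε) = 55.7 kΩ × 0.0590/0.9410 = 3.49 kΩ.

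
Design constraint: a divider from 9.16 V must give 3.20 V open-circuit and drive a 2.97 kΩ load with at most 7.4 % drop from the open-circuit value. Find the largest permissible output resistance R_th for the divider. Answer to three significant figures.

Loading drop = R_th/(R_th + R_L) ≤ 0.0740, so R_th ≤ R_L · ε/(1−ε) = 2.97 kΩ × 0.0740/0.9260 = 237 Ω.
(Any R1, R2 with R2/(R1+R2) = 0.349 and R1‖R2 ≤ 237 Ω will meet the spec.)

R_th ≤ 237 Ω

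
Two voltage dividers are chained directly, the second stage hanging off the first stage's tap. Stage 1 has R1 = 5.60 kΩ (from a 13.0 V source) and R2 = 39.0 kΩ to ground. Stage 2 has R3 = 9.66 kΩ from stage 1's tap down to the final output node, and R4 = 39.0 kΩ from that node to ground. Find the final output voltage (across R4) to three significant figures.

V_out ≈ 8.28 V

Stage 2 presents R3+R4 = 48.66 kΩ as a load on stage 1's tap.
Stage 1's lower leg becomes R2‖(R3+R4) = 21.65 kΩ, so V_mid = 13.0 × 21.65/27.25 = 10.33 V.
Stage 2 is itself unloaded: V_out = V_mid × R4/(R3+R4) = 10.33 × 39.0/48.66 = 8.28 V.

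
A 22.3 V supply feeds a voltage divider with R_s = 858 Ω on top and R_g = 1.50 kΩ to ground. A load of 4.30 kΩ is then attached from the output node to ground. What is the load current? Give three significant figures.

R_g‖R_L = 1112 Ω; V_out = 22.3 × 1112/1970 = 12.59 V.
I_L = V_out / R_L = 12.59 / 4.30 kΩ = 2.93 mA.

I_L ≈ 2.93 mA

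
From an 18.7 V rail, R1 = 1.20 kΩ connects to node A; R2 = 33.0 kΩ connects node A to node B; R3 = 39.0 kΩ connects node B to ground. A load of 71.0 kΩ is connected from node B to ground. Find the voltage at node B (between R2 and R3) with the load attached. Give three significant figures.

At node B, R3 is in parallel with the load: R3‖R_L = 25.17 kΩ.
Below node A the resistance is R2 + (R3‖R_L) = 58.17 kΩ, so V_A = 18.7 × 58.17/59.37 = 18.32 V.
Then V_B = V_A × (R3‖R_L)/(R2 + R3‖R_L) = 18.32 × 25.17/58.17 = 7.93 V.

V ≈ 7.93 V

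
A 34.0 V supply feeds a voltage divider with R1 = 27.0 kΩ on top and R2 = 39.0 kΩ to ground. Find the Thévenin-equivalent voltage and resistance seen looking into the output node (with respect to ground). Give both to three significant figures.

V_th = 20.1 V, R_th = 16.0 kΩ

V_th is the open-circuit tap voltage: 34.0 × 39.0/(27.0 + 39.0) = 20.1 V.
With the supply zeroed, R1 and R2 appear in parallel from the tap: R_th = R1‖R2 = (27.0 × 39.0)/66.00 = 16.0 kΩ.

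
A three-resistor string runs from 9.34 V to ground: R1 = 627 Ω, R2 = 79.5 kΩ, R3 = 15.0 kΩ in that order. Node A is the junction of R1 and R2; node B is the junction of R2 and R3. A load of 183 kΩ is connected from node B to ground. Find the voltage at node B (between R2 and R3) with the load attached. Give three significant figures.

V ≈ 1.38 V

At node B, R3 is in parallel with the load: R3‖R_L = 13860 Ω.
Below node A the resistance is R2 + (R3‖R_L) = 93360 Ω, so V_A = 9.34 × 93360/93990 = 9.278 V.
Then V_B = V_A × (R3‖R_L)/(R2 + R3‖R_L) = 9.278 × 13860/93360 = 1.38 V.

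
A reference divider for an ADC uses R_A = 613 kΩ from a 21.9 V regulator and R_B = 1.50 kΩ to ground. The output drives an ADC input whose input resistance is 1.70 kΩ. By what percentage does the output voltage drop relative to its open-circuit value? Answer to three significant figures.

The divider's output (Thévenin) resistance is R_A‖R_B = 1.496 kΩ.
Fractional drop under load = R_th/(R_th + R_L) = 1.496 / (1.496 + 1.70) = 0.4681.
So the output falls by 46.8 %.

46.8 %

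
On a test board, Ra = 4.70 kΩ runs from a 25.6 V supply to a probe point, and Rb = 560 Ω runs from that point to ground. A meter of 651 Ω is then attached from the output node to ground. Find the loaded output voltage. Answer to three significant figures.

The load sits in parallel with Rb: Rb‖R_L = (560 × 651) / (560 + 651) = 301.0 Ω.
V_out = 25.6 × 301.0 / (4700 + 301.0) = 25.6 × 301.0/5001 = 1.54 V.
(Unloaded it would have been 2.73 V.)

V_out ≈ 1.54 V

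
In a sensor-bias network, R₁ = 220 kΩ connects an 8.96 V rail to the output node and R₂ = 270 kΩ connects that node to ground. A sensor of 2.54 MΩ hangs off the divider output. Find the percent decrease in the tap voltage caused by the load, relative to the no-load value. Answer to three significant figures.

4.56 %

The divider's output (Thévenin) resistance is R₁‖R₂ = 121.2 kΩ.
Fractional drop under load = R_th/(R_th + R_L) = 121.2 / (121.2 + 2540) = 0.04555.
So the output falls by 4.56 %.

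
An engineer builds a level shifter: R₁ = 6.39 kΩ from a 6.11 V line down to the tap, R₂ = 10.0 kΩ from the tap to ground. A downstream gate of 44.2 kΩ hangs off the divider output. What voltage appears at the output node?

The load sits in parallel with R₂: R₂‖R_L = (10.0 × 44.2) / (10.0 + 44.2) = 8.155 kΩ.
V_out = 6.11 × 8.155 / (6.39 + 8.155) = 6.11 × 8.155/14.54 = 3.43 V.

V_out ≈ 3.43 V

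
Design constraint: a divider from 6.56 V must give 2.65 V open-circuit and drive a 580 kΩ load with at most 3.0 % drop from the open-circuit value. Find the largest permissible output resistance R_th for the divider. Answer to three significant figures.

Loading drop = R_th/(R_th + R_L) ≤ 0.0300, so R_th ≤ R_L · ε/(1−ε) = 580 kΩ × 0.0300/0.9700 = 17.9 kΩ.

R_th ≤ 17.9 kΩ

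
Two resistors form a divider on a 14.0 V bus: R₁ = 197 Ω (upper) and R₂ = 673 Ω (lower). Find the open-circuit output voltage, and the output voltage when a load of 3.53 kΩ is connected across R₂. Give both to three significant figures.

Unloaded: 10.8 V; loaded: 10.4 V

Open-circuit: V = 14.0 × 673/(197 + 673) = 10.8 V.
With the load, R₂ becomes R₂‖R_L = 565.2 Ω, so V = 14.0 × 565.2/762.2 = 10.4 V.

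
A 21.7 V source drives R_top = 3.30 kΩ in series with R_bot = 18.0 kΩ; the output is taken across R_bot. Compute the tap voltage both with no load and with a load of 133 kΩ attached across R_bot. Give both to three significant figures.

Unloaded: 18.3 V; loaded: 18.0 V

Open-circuit: V = 21.7 × 18.0/(3.30 + 18.0) = 18.3 V.
With the load, R_bot becomes R_bot‖R_L = 15.85 kΩ, so V = 21.7 × 15.85/19.15 = 18.0 V.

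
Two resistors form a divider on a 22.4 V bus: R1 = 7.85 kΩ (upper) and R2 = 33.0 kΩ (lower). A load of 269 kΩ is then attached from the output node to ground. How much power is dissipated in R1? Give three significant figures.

P ≈ 2.84 mW

Total resistance from the source is R1 + (R2‖R_L) = 37.24 kΩ, so I = 22.4/37.24 kΩ = 0.6014 mA.
P = I²·R1 = (0.6014 mA)² × 7.85 kΩ = 2.84 mW.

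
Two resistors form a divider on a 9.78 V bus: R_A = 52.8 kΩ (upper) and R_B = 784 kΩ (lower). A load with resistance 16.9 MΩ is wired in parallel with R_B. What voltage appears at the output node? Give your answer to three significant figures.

The load sits in parallel with R_B: R_B‖R_L = (784 × 16900) / (784 + 16900) = 749.2 kΩ.
V_out = 9.78 × 749.2 / (52.8 + 749.2) = 9.78 × 749.2/802.0 = 9.14 V.
(Unloaded it would have been 9.16 V.)

V_out ≈ 9.14 V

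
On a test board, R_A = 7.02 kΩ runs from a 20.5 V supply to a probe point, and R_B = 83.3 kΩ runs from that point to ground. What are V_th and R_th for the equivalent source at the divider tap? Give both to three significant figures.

V_th = 18.9 V, R_th = 6.47 kΩ

V_th is the open-circuit tap voltage: 20.5 × 83.3/(7.02 + 83.3) = 18.9 V.
With the supply zeroed, R_A and R_B appear in parallel from the tap: R_th = R_A‖R_B = (7.02 × 83.3)/90.32 = 6.47 kΩ.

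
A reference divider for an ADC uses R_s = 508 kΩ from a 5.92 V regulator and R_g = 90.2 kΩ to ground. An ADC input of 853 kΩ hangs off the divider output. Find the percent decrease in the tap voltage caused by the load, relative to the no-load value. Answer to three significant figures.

Unloaded V = 5.92 × 90.2/598.2 = 0.89265 V.
Loaded: R_g‖R_L = 81.57 kΩ, giving V = 5.92 × 81.57/589.6 = 0.81910 V.
Drop = (0.89265 − 0.81910) / 0.89265 = 8.24 %.

8.24 %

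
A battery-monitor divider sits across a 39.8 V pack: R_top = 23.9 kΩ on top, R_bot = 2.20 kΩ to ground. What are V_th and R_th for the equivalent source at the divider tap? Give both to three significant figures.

V_th = 3.35 V, R_th = 2.01 kΩ

V_th is the open-circuit tap voltage: 39.8 × 2.20/(23.9 + 2.20) = 3.35 V.
With the supply zeroed, R_top and R_bot appear in parallel from the tap: R_th = R_top‖R_bot = (23.9 × 2.20)/26.10 = 2.01 kΩ.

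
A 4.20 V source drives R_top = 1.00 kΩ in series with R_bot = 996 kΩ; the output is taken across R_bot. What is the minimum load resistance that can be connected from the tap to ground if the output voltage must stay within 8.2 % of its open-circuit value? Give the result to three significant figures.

R_L(min) ≈ 11.2 kΩ

Output resistance R_th = R_top‖R_bot = (1000 × 996000)/997000 = 999.0 Ω.
The fractional drop is R_th/(R_th + R_L); requiring this ≤ 0.0820 gives R_L ≥ R_th(1/0.0820 − 1) = 999.0 × 11.20 = 11.2 kΩ.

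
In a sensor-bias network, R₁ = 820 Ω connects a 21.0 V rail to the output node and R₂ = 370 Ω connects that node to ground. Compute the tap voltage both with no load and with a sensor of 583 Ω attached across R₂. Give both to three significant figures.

Open-circuit: V = 21.0 × 370/(820 + 370) = 6.53 V.
With the load, R₂ becomes R₂‖R_L = 226.3 Ω, so V = 21.0 × 226.3/1046 = 4.54 V.

Unloaded: 6.53 V; loaded: 4.54 V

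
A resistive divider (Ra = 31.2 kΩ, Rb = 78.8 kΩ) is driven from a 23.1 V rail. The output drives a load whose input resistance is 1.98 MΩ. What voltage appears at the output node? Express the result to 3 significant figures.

The load sits in parallel with Rb: Rb‖R_L = (78.8 × 1980) / (78.8 + 1980) = 75.78 kΩ.
V_out = 23.1 × 75.78 / (31.2 + 75.78) = 23.1 × 75.78/107.0 = 16.4 V.

V_out ≈ 16.4 V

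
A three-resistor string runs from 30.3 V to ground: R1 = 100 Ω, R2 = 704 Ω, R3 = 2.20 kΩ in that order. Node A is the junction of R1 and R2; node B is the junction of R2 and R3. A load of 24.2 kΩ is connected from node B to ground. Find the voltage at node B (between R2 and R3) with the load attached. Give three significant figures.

V ≈ 21.7 V

At node B, R3 is in parallel with the load: R3‖R_L = 2017 Ω.
Below node A the resistance is R2 + (R3‖R_L) = 2721 Ω, so V_A = 30.3 × 2721/2821 = 29.23 V.
Then V_B = V_A × (R3‖R_L)/(R2 + R3‖R_L) = 29.23 × 2017/2721 = 21.7 V.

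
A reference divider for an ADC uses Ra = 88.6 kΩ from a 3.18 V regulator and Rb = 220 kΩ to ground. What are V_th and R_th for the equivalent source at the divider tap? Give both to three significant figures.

V_th is the open-circuit tap voltage: 3.18 × 220/(88.6 + 220) = 2.27 V.
With the supply zeroed, Ra and Rb appear in parallel from the tap: R_th = Ra‖Rb = (88.6 × 220)/308.6 = 63.2 kΩ.

V_th = 2.27 V, R_th = 63.2 kΩ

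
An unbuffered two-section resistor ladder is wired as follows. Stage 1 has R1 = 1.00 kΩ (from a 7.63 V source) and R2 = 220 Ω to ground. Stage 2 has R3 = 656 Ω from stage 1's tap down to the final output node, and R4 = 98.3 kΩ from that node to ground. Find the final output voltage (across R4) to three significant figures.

V_out ≈ 1.36 V

Stage 2 presents R3+R4 = 98960 Ω as a load on stage 1's tap.
Stage 1's lower leg becomes R2‖(R3+R4) = 219.5 Ω, so V_mid = 7.63 × 219.5/1220 = 1.373 V.
Stage 2 is itself unloaded: V_out = V_mid × R4/(R3+R4) = 1.373 × 98300/98960 = 1.36 V.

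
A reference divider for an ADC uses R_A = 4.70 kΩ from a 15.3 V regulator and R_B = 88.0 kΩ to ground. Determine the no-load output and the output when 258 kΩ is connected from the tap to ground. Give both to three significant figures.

Unloaded: 14.5 V; loaded: 14.3 V

Open-circuit: V = 15.3 × 88.0/(4.70 + 88.0) = 14.5 V.
With the load, R_B becomes R_B‖R_L = 65.62 kΩ, so V = 15.3 × 65.62/70.32 = 14.3 V.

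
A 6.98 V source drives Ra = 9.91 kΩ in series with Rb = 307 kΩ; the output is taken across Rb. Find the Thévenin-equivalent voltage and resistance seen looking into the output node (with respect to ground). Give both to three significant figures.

V_th = 6.76 V, R_th = 9.60 kΩ

V_th is the open-circuit tap voltage: 6.98 × 307/(9.91 + 307) = 6.76 V.
With the supply zeroed, Ra and Rb appear in parallel from the tap: R_th = Ra‖Rb = (9.91 × 307)/316.9 = 9.60 kΩ.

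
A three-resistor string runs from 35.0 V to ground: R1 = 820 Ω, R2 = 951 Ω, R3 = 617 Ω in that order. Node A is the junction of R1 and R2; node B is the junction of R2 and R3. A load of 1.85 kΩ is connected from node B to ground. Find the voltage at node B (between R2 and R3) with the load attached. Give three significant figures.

V ≈ 7.25 V

At node B, R3 is in parallel with the load: R3‖R_L = 462.7 Ω.
Below node A the resistance is R2 + (R3‖R_L) = 1414 Ω, so V_A = 35.0 × 1414/2234 = 22.15 V.
Then V_B = V_A × (R3‖R_L)/(R2 + R3‖R_L) = 22.15 × 462.7/1414 = 7.25 V.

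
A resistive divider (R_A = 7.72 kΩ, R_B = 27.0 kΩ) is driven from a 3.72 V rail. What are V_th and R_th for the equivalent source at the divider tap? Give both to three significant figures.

V_th = 2.89 V, R_th = 6.00 kΩ

V_th is the open-circuit tap voltage: 3.72 × 27.0/(7.72 + 27.0) = 2.89 V.
With the supply zeroed, R_A and R_B appear in parallel from the tap: R_th = R_A‖R_B = (7.72 × 27.0)/34.72 = 6.00 kΩ.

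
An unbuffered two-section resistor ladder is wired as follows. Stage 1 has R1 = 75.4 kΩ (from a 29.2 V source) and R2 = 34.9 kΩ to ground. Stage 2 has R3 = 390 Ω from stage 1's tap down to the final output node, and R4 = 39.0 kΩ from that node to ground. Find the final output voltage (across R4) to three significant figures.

Stage 2 presents R3+R4 = 39390 Ω as a load on stage 1's tap.
Stage 1's lower leg becomes R2‖(R3+R4) = 18500 Ω, so V_mid = 29.2 × 18500/93900 = 5.754 V.
Stage 2 is itself unloaded: V_out = V_mid × R4/(R3+R4) = 5.754 × 39000/39390 = 5.70 V.

V_out ≈ 5.70 V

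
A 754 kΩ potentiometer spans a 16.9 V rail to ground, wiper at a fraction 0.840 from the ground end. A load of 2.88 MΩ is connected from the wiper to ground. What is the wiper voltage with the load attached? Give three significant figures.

The wiper splits the pot into (1−α)R = 120.6 kΩ above and αR = 633.4 kΩ below.
Lower section ‖ load = 519.2 kΩ.
V_wiper = 16.9 × 519.2/(120.6 + 519.2) = 13.7 V.

V ≈ 13.7 V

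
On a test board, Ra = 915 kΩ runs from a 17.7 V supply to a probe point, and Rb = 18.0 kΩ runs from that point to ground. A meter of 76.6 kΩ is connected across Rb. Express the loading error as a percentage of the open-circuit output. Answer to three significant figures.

18.7 %

The divider's output (Thévenin) resistance is Ra‖Rb = 17.65 kΩ.
Fractional drop under load = R_th/(R_th + R_L) = 17.65 / (17.65 + 76.6) = 0.1873.
So the output falls by 18.7 %.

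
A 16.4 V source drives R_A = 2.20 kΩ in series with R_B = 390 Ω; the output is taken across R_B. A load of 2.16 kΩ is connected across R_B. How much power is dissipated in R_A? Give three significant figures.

P ≈ 92.4 mW

Total resistance from the source is R_A + (R_B‖R_L) = 2530 Ω, so I = 16.4/2530 Ω = 6.481 mA.
P = I²·R_A = (6.481 mA)² × 2.20 kΩ = 92.4 mW.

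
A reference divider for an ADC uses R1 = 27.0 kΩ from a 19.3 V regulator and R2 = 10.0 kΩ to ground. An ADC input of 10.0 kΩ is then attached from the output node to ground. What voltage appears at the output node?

The load sits in parallel with R2: R2‖R_L = (10.0 × 10.0) / (10.0 + 10.0) = 5.000 kΩ.
V_out = 19.3 × 5.000 / (27.0 + 5.000) = 19.3 × 5.000/32.00 = 3.02 V.

V_out ≈ 3.02 V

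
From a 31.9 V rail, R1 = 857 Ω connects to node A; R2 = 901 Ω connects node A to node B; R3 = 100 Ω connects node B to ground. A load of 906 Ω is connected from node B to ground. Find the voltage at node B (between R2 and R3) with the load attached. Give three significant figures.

V ≈ 1.55 V

At node B, R3 is in parallel with the load: R3‖R_L = 90.06 Ω.
Below node A the resistance is R2 + (R3‖R_L) = 991.1 Ω, so V_A = 31.9 × 991.1/1848 = 17.11 V.
Then V_B = V_A × (R3‖R_L)/(R2 + R3‖R_L) = 17.11 × 90.06/991.1 = 1.55 V.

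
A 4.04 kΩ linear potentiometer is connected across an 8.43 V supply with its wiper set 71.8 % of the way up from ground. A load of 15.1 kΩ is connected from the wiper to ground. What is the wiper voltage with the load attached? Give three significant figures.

The wiper splits the pot into (1−α)R = 1.139 kΩ above and αR = 2.901 kΩ below.
Lower section ‖ load = 2.433 kΩ.
V_wiper = 8.43 × 2.433/(1.139 + 2.433) = 5.74 V.

V ≈ 5.74 V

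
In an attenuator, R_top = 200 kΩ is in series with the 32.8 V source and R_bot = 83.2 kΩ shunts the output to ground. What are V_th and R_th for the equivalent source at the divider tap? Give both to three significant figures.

V_th = 9.64 V, R_th = 58.8 kΩ

V_th is the open-circuit tap voltage: 32.8 × 83.2/(200 + 83.2) = 9.64 V.
With the supply zeroed, R_top and R_bot appear in parallel from the tap: R_th = R_top‖R_bot = (200 × 83.2)/283.2 = 58.8 kΩ.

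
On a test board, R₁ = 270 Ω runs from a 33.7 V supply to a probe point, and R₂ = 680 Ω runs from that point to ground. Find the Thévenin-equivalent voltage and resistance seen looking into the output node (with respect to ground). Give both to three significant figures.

V_th is the open-circuit tap voltage: 33.7 × 680/(270 + 680) = 24.1 V.
With the supply zeroed, R₁ and R₂ appear in parallel from the tap: R_th = R₁‖R₂ = (270 × 680)/950.0 = 193 Ω.

V_th = 24.1 V, R_th = 193 Ω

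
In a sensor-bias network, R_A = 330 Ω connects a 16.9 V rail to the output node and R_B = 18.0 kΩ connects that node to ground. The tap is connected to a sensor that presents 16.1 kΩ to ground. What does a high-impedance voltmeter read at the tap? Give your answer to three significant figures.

V_out ≈ 16.3 V

The load sits in parallel with R_B: R_B‖R_L = (18000 × 16100) / (18000 + 16100) = 8499 Ω.
V_out = 16.9 × 8499 / (330 + 8499) = 16.9 × 8499/8829 = 16.3 V.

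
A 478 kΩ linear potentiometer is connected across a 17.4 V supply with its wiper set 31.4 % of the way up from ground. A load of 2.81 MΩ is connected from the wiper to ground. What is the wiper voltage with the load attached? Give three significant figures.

The wiper splits the pot into (1−α)R = 327.9 kΩ above and αR = 150.1 kΩ below.
Lower section ‖ load = 142.5 kΩ.
V_wiper = 17.4 × 142.5/(327.9 + 142.5) = 5.27 V.

V ≈ 5.27 V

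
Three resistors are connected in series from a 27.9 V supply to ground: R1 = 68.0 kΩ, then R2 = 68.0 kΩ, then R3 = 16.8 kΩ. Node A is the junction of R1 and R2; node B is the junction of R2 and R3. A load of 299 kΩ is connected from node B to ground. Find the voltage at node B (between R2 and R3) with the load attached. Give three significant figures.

V ≈ 2.92 V

At node B, R3 is in parallel with the load: R3‖R_L = 15.91 kΩ.
Below node A the resistance is R2 + (R3‖R_L) = 83.91 kΩ, so V_A = 27.9 × 83.91/151.9 = 15.41 V.
Then V_B = V_A × (R3‖R_L)/(R2 + R3‖R_L) = 15.41 × 15.91/83.91 = 2.92 V.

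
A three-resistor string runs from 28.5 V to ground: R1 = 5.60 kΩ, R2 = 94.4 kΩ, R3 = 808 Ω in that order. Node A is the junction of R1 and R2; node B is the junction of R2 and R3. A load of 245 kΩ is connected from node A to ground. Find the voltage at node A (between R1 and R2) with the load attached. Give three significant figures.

Below node A the series string R2+R3 = 95210 Ω sits in parallel with the 245000 Ω load: 68560 Ω.
V_A = 28.5 × 68560/(5600 + 68560) = 26.3 V.

V ≈ 26.3 V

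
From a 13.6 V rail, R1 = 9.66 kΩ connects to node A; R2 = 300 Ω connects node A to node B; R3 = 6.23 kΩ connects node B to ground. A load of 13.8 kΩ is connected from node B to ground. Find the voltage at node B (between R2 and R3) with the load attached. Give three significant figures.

V ≈ 4.10 V

At node B, R3 is in parallel with the load: R3‖R_L = 4292 Ω.
Below node A the resistance is R2 + (R3‖R_L) = 4592 Ω, so V_A = 13.6 × 4592/14250 = 4.382 V.
Then V_B = V_A × (R3‖R_L)/(R2 + R3‖R_L) = 4.382 × 4292/4592 = 4.10 V.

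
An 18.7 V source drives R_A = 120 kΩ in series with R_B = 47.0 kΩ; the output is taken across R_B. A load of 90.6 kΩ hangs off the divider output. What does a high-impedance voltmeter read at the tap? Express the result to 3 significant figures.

The load sits in parallel with R_B: R_B‖R_L = (47.0 × 90.6) / (47.0 + 90.6) = 30.95 kΩ.
V_out = 18.7 × 30.95 / (120 + 30.95) = 18.7 × 30.95/150.9 = 3.83 V.
(Unloaded it would have been 5.26 V.)

V_out ≈ 3.83 V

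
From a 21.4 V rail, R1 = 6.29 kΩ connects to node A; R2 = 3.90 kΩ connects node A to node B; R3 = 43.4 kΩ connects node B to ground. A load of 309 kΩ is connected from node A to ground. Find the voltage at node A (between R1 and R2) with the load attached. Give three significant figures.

Below node A the series string R2+R3 = 47.30 kΩ sits in parallel with the 309 kΩ load: 41.02 kΩ.
V_A = 21.4 × 41.02/(6.29 + 41.02) = 18.6 V.

V ≈ 18.6 V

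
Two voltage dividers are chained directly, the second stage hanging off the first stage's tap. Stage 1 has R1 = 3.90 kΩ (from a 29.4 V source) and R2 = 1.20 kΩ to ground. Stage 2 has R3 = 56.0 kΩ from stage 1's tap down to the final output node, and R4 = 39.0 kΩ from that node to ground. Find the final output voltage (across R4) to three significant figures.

Stage 2 presents R3+R4 = 95.00 kΩ as a load on stage 1's tap.
Stage 1's lower leg becomes R2‖(R3+R4) = 1.185 kΩ, so V_mid = 29.4 × 1.185/5.085 = 6.851 V.
Stage 2 is itself unloaded: V_out = V_mid × R4/(R3+R4) = 6.851 × 39.0/95.00 = 2.81 V.

V_out ≈ 2.81 V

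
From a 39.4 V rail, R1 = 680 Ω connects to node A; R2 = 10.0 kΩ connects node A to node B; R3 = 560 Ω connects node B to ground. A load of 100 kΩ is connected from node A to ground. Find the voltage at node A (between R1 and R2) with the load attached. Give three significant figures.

Below node A the series string R2+R3 = 10560 Ω sits in parallel with the 100000 Ω load: 9551 Ω.
V_A = 39.4 × 9551/(680 + 9551) = 36.8 V.

V ≈ 36.8 V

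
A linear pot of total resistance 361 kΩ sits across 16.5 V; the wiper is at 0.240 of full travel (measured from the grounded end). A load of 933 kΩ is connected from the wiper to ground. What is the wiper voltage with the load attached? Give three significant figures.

The wiper splits the pot into (1−α)R = 274.4 kΩ above and αR = 86.64 kΩ below.
Lower section ‖ load = 79.28 kΩ.
V_wiper = 16.5 × 79.28/(274.4 + 79.28) = 3.70 V.

V ≈ 3.70 V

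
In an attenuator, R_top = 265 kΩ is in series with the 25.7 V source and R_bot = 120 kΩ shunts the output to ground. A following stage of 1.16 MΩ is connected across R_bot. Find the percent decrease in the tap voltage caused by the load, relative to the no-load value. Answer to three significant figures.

The divider's output (Thévenin) resistance is R_top‖R_bot = 82.60 kΩ.
Fractional drop under load = R_th/(R_th + R_L) = 82.60 / (82.60 + 1160) = 0.06647.
So the output falls by 6.65 %.

6.65 %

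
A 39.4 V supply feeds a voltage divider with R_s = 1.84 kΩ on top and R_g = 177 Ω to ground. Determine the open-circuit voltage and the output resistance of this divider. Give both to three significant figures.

V_th = 3.46 V, R_th = 161 Ω

V_th is the open-circuit tap voltage: 39.4 × 177/(1840 + 177) = 3.46 V.
With the supply zeroed, R_s and R_g appear in parallel from the tap: R_th = R_s‖R_g = (1840 × 177)/2017 = 161 Ω.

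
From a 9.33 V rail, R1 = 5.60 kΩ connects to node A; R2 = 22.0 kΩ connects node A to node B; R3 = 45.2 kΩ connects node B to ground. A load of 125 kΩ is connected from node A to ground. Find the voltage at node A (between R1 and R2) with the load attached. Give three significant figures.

Below node A the series string R2+R3 = 67.20 kΩ sits in parallel with the 125 kΩ load: 43.70 kΩ.
V_A = 9.33 × 43.70/(5.60 + 43.70) = 8.27 V.

V ≈ 8.27 V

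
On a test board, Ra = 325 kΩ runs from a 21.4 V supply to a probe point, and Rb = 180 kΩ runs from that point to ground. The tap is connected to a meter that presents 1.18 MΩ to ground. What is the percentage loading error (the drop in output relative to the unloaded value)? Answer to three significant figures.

Unloaded V = 21.4 × 180/505.0 = 7.6277 V.
Loaded: Rb‖R_L = 156.2 kΩ, giving V = 21.4 × 156.2/481.2 = 6.9458 V.
Drop = (7.6277 − 6.9458) / 7.6277 = 8.94 %.

8.94 %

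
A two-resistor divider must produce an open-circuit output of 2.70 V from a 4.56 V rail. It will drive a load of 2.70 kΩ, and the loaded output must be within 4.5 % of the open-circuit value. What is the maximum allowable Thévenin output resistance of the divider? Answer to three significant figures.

R_th ≤ 127 Ω

Loading drop = R_th/(R_th + R_L) ≤ 0.0450, so R_th ≤ R_L · ε/(1−ε) = 2.70 kΩ × 0.0450/0.9550 = 127 Ω.
(Any R1, R2 with R2/(R1+R2) = 0.592 and R1‖R2 ≤ 127 Ω will meet the spec.)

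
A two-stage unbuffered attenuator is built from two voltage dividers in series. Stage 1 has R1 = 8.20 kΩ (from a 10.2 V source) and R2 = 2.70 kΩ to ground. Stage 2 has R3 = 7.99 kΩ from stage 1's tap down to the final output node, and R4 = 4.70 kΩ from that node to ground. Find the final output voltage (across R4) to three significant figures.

Stage 2 presents R3+R4 = 12.69 kΩ as a load on stage 1's tap.
Stage 1's lower leg becomes R2‖(R3+R4) = 2.226 kΩ, so V_mid = 10.2 × 2.226/10.43 = 2.178 V.
Stage 2 is itself unloaded: V_out = V_mid × R4/(R3+R4) = 2.178 × 4.70/12.69 = 0.807 V.

V_out ≈ 0.807 V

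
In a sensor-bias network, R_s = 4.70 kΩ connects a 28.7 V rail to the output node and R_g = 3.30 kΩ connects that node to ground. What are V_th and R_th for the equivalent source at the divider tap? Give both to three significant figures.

V_th = 11.8 V, R_th = 1.94 kΩ

V_th is the open-circuit tap voltage: 28.7 × 3.30/(4.70 + 3.30) = 11.8 V.
With the supply zeroed, R_s and R_g appear in parallel from the tap: R_th = R_s‖R_g = (4.70 × 3.30)/8.000 = 1.94 kΩ.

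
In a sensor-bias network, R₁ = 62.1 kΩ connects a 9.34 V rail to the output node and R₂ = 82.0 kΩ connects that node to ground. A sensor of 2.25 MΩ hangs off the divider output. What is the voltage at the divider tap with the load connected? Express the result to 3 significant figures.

V_out ≈ 5.23 V

The load sits in parallel with R₂: R₂‖R_L = (82.0 × 2250) / (82.0 + 2250) = 79.12 kΩ.
V_out = 9.34 × 79.12 / (62.1 + 79.12) = 9.34 × 79.12/141.2 = 5.23 V.
(Unloaded it would have been 5.31 V.)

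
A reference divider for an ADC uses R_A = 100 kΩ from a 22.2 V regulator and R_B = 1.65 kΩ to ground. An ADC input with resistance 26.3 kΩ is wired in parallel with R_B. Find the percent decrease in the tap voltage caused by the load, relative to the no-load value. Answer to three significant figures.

The divider's output (Thévenin) resistance is R_A‖R_B = 1.623 kΩ.
Fractional drop under load = R_th/(R_th + R_L) = 1.623 / (1.623 + 26.3) = 0.05813.
So the output falls by 5.81 %.

5.81 %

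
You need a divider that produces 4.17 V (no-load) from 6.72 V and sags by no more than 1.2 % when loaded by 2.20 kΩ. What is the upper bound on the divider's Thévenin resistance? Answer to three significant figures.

Loading drop = R_th/(R_th + R_L) ≤ 0.0120, so R_th ≤ R_L · ε/(1−ε) = 2.20 kΩ × 0.0120/0.9880 = 26.7 Ω.
(Any R1, R2 with R2/(R1+R2) = 0.621 and R1‖R2 ≤ 26.7 Ω will meet the spec.)

R_th ≤ 26.7 Ω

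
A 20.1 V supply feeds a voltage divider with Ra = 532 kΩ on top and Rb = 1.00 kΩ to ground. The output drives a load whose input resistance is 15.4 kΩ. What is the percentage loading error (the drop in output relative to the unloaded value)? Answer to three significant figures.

6.09 %

The divider's output (Thévenin) resistance is Ra‖Rb = 0.9981 kΩ.
Fractional drop under load = R_th/(R_th + R_L) = 0.9981 / (0.9981 + 15.4) = 0.06087.
So the output falls by 6.09 %.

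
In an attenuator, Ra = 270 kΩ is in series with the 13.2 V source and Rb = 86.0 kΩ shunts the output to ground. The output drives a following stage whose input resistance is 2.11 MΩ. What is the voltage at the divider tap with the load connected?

V_out ≈ 3.09 V

The load sits in parallel with Rb: Rb‖R_L = (86.0 × 2110) / (86.0 + 2110) = 82.63 kΩ.
V_out = 13.2 × 82.63 / (270 + 82.63) = 13.2 × 82.63/352.6 = 3.09 V.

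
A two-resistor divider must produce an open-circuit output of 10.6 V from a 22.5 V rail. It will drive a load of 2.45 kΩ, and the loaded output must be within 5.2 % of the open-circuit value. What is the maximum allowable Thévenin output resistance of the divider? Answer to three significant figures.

R_th ≤ 134 Ω

Loading drop = R_th/(R_th + R_L) ≤ 0.0520, so R_th ≤ R_L · ε/(1−ε) = 2.45 kΩ × 0.0520/0.9480 = 134 Ω.
(Any R1, R2 with R2/(R1+R2) = 0.471 and R1‖R2 ≤ 134 Ω will meet the spec.)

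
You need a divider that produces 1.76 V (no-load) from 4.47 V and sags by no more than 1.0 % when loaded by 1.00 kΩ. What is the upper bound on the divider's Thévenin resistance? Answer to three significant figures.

R_th ≤ 10.1 Ω

Loading drop = R_th/(R_th + R_L) ≤ 0.0100, so R_th ≤ R_L · ε/(1−ε) = 1.00 kΩ × 0.0100/0.9900 = 10.1 Ω.
(Any R1, R2 with R2/(R1+R2) = 0.394 and R1‖R2 ≤ 10.1 Ω will meet the spec.)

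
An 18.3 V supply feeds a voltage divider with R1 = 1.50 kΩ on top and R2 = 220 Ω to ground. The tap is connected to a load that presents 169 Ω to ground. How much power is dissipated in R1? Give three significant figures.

Total resistance from the source is R1 + (R2‖R_L) = 1596 Ω, so I = 18.3/1596 Ω = 11.47 mA.
P = I²·R1 = (11.47 mA)² × 1.50 kΩ = 197 mW.

P ≈ 197 mW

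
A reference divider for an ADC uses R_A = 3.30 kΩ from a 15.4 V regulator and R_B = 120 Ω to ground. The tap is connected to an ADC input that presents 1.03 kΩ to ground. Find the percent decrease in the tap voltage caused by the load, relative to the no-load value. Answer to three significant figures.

The divider's output (Thévenin) resistance is R_A‖R_B = 115.8 Ω.
Fractional drop under load = R_th/(R_th + R_L) = 115.8 / (115.8 + 1030) = 0.1011.
So the output falls by 10.1 %.

10.1 %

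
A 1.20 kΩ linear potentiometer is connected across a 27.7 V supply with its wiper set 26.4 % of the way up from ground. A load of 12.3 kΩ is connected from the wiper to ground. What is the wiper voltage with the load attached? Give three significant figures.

V ≈ 7.18 V

The wiper splits the pot into (1−α)R = 883.2 Ω above and αR = 316.8 Ω below.
Lower section ‖ load = 308.8 Ω.
V_wiper = 27.7 × 308.8/(883.2 + 308.8) = 7.18 V.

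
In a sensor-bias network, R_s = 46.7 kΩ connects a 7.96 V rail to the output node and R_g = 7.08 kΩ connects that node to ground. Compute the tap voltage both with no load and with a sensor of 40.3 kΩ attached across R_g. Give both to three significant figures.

Unloaded: 1.05 V; loaded: 0.909 V

Open-circuit: V = 7.96 × 7.08/(46.7 + 7.08) = 1.05 V.
With the load, R_g becomes R_g‖R_L = 6.022 kΩ, so V = 7.96 × 6.022/52.72 = 0.909 V.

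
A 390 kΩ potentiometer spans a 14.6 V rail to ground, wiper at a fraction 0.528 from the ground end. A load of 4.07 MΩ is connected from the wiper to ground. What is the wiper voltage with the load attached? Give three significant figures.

The wiper splits the pot into (1−α)R = 184.1 kΩ above and αR = 205.9 kΩ below.
Lower section ‖ load = 196.0 kΩ.
V_wiper = 14.6 × 196.0/(184.1 + 196.0) = 7.53 V.

V ≈ 7.53 V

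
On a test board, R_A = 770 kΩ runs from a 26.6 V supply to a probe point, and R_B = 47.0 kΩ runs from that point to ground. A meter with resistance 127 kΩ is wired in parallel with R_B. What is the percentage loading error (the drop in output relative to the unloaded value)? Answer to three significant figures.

25.9 %

Unloaded V = 26.6 × 47.0/817.0 = 1.530 V.
Loaded: R_B‖R_L = 34.30 kΩ, giving V = 26.6 × 34.30/804.3 = 1.135 V.
Drop = (1.530 − 1.135) / 1.530 = 25.9 %.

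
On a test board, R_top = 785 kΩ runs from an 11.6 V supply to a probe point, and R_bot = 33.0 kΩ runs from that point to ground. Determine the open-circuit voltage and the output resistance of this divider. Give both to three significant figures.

V_th is the open-circuit tap voltage: 11.6 × 33.0/(785 + 33.0) = 0.468 V.
With the supply zeroed, R_top and R_bot appear in parallel from the tap: R_th = R_top‖R_bot = (785 × 33.0)/818.0 = 31.7 kΩ.

V_th = 0.468 V, R_th = 31.7 kΩ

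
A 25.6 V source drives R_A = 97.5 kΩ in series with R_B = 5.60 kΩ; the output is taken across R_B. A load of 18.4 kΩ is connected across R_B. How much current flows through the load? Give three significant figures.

I_L ≈ 0.0587 mA

R_B‖R_L = 4.293 kΩ; V_out = 25.6 × 4.293/101.8 = 1.080 V.
I_L = V_out / R_L = 1.080 / 18.4 kΩ = 0.0587 mA.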